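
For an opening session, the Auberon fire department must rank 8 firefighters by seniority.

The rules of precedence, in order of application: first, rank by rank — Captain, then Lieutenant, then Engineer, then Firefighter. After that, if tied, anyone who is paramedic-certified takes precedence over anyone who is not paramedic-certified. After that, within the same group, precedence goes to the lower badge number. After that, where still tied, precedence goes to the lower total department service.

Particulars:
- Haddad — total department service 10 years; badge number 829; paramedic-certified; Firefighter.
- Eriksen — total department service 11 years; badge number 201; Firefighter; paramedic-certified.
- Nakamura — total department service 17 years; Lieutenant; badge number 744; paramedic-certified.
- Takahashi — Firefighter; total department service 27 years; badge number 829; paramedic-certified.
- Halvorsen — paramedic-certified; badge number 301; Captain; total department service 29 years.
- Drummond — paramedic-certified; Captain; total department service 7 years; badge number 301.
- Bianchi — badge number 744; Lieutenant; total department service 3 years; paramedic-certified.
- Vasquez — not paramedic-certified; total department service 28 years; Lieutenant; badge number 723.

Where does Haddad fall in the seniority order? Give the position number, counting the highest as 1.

7

By rank: Drummond and Halvorsen (Captain); then Bianchi, Nakamura and Vasquez (Lieutenant); then Eriksen, Haddad and Takahashi (Firefighter).
Drummond and Halvorsen are each paramedic-certified, so the next rule applies.
Drummond and Halvorsen both have badge number 301, so the next rule applies.
Among Drummond and Halvorsen, by total department service (lower first): Drummond (7 years) before Halvorsen (29 years).
Among Bianchi, Nakamura and Vasquez, paramedic-certified before not paramedic-certified: Bianchi and Nakamura (paramedic-certified) before Vasquez (not paramedic-certified).
Bianchi and Nakamura both have badge number 744, so the next rule applies.
Among Bianchi and Nakamura, by total department service (lower first): Bianchi (3 years) before Nakamura (17 years).
Eriksen, Haddad and Takahashi are each paramedic-certified, so the next rule applies.
Among Eriksen, Haddad and Takahashi, by badge number (lower first): Eriksen (201) before Haddad and Takahashi (829).
Among Haddad and Takahashi, by total department service (lower first): Haddad (10 years) before Takahashi (27 years).
Order: Drummond, Halvorsen, Bianchi, Nakamura, Vasquez, Eriksen, Haddad, Takahashi. So position 7.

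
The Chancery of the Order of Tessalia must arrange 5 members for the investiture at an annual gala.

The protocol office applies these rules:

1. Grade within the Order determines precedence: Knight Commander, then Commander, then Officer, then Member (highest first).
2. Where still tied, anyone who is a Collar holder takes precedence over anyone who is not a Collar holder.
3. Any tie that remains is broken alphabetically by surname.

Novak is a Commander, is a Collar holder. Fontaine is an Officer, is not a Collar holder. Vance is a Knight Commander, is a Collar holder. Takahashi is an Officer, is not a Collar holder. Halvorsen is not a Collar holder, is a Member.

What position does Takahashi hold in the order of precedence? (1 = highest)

By grade within the Order: Vance (Knight Commander); then Novak (Commander); then Fontaine and Takahashi (Officer); then Halvorsen (Member).
Fontaine and Takahashi are each not a Collar holder, so the next rule applies.
Among Fontaine and Takahashi, alphabetically by surname: Fontaine before Takahashi.
Order: Vance, Novak, Fontaine, Takahashi, Halvorsen. So position 4.

4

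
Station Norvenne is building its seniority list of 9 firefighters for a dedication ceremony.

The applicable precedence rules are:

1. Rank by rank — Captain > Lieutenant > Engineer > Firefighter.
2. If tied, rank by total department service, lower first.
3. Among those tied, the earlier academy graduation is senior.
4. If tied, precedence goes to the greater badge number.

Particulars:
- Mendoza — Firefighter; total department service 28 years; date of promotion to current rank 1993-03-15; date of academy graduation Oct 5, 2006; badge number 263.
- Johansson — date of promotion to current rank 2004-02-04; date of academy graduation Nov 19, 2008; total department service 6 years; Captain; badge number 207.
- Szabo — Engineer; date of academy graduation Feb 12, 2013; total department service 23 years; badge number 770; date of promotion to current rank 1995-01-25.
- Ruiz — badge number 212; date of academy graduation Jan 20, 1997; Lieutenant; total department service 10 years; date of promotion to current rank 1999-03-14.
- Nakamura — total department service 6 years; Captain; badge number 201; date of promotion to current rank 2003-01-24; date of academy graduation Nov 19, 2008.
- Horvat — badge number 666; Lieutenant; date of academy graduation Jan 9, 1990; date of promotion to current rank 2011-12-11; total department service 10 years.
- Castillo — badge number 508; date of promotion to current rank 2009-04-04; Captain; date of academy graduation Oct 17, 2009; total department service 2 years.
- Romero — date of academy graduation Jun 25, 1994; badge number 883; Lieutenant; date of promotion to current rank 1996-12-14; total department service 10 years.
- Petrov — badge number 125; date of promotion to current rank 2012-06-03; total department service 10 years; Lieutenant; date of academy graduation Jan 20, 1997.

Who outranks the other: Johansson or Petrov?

By rank: Castillo, Johansson and Nakamura (Captain); then Horvat, Romero, Ruiz and Petrov (Lieutenant); then Szabo (Engineer); then Mendoza (Firefighter).
Among Castillo, Johansson and Nakamura, by total department service (lower first): Castillo (2 years) before Johansson and Nakamura (6 years).
Johansson and Nakamura both have date of academy graduation Nov 19, 2008, so the next rule applies.
Among Johansson and Nakamura, by badge number (higher first): Johansson (207) before Nakamura (201).
Horvat, Romero, Ruiz and Petrov all have total department service 10 years, so the next rule applies.
Among Horvat, Romero, Ruiz and Petrov, by date of academy graduation (earlier first): Horvat (Jan 9, 1990) before Romero (Jun 25, 1994) before Ruiz and Petrov (Jan 20, 1997).
Among Ruiz and Petrov, by badge number (higher first): Ruiz (212) before Petrov (125).
So Johansson takes precedence.

Johansson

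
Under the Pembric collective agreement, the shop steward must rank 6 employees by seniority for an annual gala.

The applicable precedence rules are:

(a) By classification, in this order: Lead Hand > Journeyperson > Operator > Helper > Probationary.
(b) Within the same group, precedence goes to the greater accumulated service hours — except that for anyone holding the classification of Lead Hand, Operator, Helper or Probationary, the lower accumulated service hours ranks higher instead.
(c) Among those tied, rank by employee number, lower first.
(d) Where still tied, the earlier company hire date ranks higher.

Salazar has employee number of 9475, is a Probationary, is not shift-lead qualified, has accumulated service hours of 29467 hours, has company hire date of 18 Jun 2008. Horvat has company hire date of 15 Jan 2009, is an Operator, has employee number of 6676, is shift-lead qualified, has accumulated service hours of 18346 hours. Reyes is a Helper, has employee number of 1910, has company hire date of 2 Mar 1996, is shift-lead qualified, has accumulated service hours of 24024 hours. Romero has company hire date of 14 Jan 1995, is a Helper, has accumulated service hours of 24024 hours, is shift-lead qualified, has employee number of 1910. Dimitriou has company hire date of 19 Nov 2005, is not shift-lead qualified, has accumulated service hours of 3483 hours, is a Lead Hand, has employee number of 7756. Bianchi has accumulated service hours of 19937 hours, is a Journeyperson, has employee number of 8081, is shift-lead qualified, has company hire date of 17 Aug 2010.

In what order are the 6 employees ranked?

By classification: Dimitriou (Lead Hand); then Bianchi (Journeyperson); then Horvat (Operator); then Romero and Reyes (Helper); then Salazar (Probationary).
Romero and Reyes both have accumulated service hours 24024 hours, so the next rule applies.
Romero and Reyes both have employee number 1910, so the next rule applies.
Among Romero and Reyes, by company hire date (earlier first): Romero (14 Jan 1995) before Reyes (2 Mar 1996).
Full order: Dimitriou, Bianchi, Horvat, Romero, Reyes, Salazar.

Dimitriou, Bianchi, Horvat, Romero, Reyes, Salazar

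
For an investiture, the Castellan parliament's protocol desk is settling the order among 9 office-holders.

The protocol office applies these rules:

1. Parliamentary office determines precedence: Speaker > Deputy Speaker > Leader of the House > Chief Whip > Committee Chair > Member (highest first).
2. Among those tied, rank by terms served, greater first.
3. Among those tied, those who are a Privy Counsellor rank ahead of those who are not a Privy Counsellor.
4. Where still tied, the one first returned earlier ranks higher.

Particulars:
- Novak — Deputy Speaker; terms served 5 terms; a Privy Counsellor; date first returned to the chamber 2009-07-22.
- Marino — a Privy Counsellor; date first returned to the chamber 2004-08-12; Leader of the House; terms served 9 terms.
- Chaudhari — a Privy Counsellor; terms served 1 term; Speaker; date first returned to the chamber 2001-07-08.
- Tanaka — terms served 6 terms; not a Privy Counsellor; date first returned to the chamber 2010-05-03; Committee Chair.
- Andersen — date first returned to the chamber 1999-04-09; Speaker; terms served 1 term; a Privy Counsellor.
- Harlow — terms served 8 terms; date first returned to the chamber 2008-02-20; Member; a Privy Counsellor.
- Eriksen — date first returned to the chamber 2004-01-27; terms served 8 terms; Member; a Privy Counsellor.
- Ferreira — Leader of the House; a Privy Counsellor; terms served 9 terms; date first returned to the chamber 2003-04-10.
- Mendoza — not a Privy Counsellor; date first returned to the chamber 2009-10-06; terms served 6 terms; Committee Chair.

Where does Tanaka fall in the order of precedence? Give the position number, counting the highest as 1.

By parliamentary office: Andersen and Chaudhari (Speaker); then Novak (Deputy Speaker); then Ferreira and Marino (Leader of the House); then Mendoza and Tanaka (Committee Chair); then Eriksen and Harlow (Member).
Andersen and Chaudhari both have terms served 1 term, so the next rule applies.
Andersen and Chaudhari are each a Privy Counsellor, so the next rule applies.
Among Andersen and Chaudhari, by date first returned to the chamber (earlier first): Andersen (1999-04-09) before Chaudhari (2001-07-08).
Ferreira and Marino both have terms served 9 terms, so the next rule applies.
Ferreira and Marino are each a Privy Counsellor, so the next rule applies.
Among Ferreira and Marino, by date first returned to the chamber (earlier first): Ferreira (2003-04-10) before Marino (2004-08-12).
Mendoza and Tanaka both have terms served 6 terms, so the next rule applies.
Mendoza and Tanaka are each not a Privy Counsellor, so the next rule applies.
Among Mendoza and Tanaka, by date first returned to the chamber (earlier first): Mendoza (2009-10-06) before Tanaka (2010-05-03).
Eriksen and Harlow both have terms served 8 terms, so the next rule applies.
Eriksen and Harlow are each a Privy Counsellor, so the next rule applies.
Among Eriksen and Harlow, by date first returned to the chamber (earlier first): Eriksen (2004-01-27) before Harlow (2008-02-20).
Order: Andersen, Chaudhari, Novak, Ferreira, Marino, Mendoza, Tanaka, Eriksen, Harlow. So position 7.

7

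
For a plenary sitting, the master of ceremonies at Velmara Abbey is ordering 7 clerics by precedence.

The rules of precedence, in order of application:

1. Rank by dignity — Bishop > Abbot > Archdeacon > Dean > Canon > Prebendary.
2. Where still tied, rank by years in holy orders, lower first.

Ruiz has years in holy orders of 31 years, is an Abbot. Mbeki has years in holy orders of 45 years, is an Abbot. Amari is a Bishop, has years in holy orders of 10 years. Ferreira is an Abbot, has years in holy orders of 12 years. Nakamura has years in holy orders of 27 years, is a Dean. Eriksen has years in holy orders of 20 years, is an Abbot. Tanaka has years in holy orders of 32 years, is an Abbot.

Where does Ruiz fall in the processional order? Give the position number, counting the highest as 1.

By dignity: Amari (Bishop); then Ferreira, Eriksen, Ruiz, Tanaka and Mbeki (Abbot); then Nakamura (Dean).
Among Ferreira, Eriksen, Ruiz, Tanaka and Mbeki, by years in holy orders (lower first): Ferreira (12 years) before Eriksen (20 years) before Ruiz (31 years) before Tanaka (32 years) before Mbeki (45 years).
Order: Amari, Ferreira, Eriksen, Ruiz, Tanaka, Mbeki, Nakamura. So position 4.

4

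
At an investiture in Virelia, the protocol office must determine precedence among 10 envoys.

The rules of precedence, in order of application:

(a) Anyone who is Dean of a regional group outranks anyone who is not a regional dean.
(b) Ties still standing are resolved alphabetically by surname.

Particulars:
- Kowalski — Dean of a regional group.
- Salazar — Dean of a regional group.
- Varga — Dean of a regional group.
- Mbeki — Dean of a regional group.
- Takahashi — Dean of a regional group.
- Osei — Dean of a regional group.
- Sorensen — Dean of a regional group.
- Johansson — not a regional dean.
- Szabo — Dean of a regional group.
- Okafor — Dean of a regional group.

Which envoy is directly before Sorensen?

Salazar

By the first rule: Kowalski, Mbeki, Okafor, Osei, Salazar, Sorensen, Szabo, Takahashi and Varga (each Dean of a regional group); then Johansson (not a regional dean).
Among Kowalski, Mbeki, Okafor, Osei, Salazar, Sorensen, Szabo, Takahashi and Varga, alphabetically by surname: Kowalski before Mbeki before Okafor before Osei before Salazar before Sorensen before Szabo before Takahashi before Varga.
Order: Kowalski, Mbeki, Okafor, Osei, Salazar, Sorensen, Szabo, Takahashi, Varga, Johansson.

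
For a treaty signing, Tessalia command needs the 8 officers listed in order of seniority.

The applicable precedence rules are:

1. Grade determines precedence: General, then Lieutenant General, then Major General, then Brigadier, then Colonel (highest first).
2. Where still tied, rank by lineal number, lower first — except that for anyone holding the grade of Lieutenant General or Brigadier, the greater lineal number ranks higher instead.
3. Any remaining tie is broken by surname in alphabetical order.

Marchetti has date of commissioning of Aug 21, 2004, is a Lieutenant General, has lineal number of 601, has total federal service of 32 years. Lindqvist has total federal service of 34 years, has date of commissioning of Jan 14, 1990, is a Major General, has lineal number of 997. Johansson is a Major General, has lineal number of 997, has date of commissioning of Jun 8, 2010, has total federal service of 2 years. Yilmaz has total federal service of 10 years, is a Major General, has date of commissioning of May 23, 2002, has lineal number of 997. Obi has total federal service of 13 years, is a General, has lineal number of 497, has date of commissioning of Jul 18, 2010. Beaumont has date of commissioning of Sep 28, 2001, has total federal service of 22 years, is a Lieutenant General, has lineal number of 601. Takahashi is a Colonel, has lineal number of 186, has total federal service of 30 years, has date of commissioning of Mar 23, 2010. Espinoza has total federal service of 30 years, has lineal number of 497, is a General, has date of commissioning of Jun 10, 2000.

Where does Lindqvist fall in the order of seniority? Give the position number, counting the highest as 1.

6

By grade: Espinoza and Obi (General); then Beaumont and Marchetti (Lieutenant General); then Johansson, Lindqvist and Yilmaz (Major General); then Takahashi (Colonel).
Espinoza and Obi both have lineal number 497, so the next rule applies.
Among Espinoza and Obi, alphabetically by surname: Espinoza before Obi.
Beaumont and Marchetti both have lineal number 601, so the next rule applies.
Among Beaumont and Marchetti, alphabetically by surname: Beaumont before Marchetti.
Johansson, Lindqvist and Yilmaz all have lineal number 997, so the next rule applies.
Among Johansson, Lindqvist and Yilmaz, alphabetically by surname: Johansson before Lindqvist before Yilmaz.
Order: Espinoza, Obi, Beaumont, Marchetti, Johansson, Lindqvist, Yilmaz, Takahashi. So position 6.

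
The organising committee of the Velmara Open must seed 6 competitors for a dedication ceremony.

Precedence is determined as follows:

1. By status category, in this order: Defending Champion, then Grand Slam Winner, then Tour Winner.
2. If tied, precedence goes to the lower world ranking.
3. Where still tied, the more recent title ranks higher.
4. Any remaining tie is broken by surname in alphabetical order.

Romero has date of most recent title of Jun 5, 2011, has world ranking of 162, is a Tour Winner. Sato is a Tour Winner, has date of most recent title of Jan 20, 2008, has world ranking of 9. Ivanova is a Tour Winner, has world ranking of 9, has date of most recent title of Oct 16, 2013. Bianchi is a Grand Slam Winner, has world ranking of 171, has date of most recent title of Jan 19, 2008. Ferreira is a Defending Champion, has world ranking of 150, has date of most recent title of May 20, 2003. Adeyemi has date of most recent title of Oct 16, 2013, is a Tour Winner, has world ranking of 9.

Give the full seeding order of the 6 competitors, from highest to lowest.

By status category: Ferreira (Defending Champion); then Bianchi (Grand Slam Winner); then Adeyemi, Ivanova, Sato and Romero (Tour Winner).
Among Adeyemi, Ivanova, Sato and Romero, by world ranking (lower first): Adeyemi, Ivanova and Sato (9) before Romero (162).
Among Adeyemi, Ivanova and Sato, by date of most recent title (later first): Adeyemi and Ivanova (Oct 16, 2013) before Sato (Jan 20, 2008).
Among Adeyemi and Ivanova, alphabetically by surname: Adeyemi before Ivanova.
Full order: Ferreira, Bianchi, Adeyemi, Ivanova, Sato, Romero.

Ferreira, Bianchi, Adeyemi, Ivanova, Sato, Romero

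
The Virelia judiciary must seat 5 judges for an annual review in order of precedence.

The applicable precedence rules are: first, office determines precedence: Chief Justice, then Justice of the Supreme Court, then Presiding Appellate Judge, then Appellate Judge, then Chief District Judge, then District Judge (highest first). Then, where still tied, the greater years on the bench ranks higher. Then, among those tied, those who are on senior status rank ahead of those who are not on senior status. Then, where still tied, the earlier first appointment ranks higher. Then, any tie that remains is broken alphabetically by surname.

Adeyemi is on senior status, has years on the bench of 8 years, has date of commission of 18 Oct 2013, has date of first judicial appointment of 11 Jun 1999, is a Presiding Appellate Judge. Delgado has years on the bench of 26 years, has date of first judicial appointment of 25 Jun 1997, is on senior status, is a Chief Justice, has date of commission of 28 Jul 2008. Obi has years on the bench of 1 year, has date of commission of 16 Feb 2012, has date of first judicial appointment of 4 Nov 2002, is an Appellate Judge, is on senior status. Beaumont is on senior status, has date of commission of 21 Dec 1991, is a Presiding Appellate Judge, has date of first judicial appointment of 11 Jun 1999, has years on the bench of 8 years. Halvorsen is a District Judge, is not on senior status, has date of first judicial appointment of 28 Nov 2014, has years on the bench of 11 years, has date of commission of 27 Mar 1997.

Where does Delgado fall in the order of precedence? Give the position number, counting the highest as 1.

1

By office: Delgado (Chief Justice); then Adeyemi and Beaumont (Presiding Appellate Judge); then Obi (Appellate Judge); then Halvorsen (District Judge).
Adeyemi and Beaumont both have years on the bench 8 years, so the next rule applies.
Adeyemi and Beaumont are each on senior status, so the next rule applies.
Adeyemi and Beaumont both have date of first judicial appointment 11 Jun 1999, so the next rule applies.
Among Adeyemi and Beaumont, alphabetically by surname: Adeyemi before Beaumont.
Order: Delgado, Adeyemi, Beaumont, Obi, Halvorsen. So position 1.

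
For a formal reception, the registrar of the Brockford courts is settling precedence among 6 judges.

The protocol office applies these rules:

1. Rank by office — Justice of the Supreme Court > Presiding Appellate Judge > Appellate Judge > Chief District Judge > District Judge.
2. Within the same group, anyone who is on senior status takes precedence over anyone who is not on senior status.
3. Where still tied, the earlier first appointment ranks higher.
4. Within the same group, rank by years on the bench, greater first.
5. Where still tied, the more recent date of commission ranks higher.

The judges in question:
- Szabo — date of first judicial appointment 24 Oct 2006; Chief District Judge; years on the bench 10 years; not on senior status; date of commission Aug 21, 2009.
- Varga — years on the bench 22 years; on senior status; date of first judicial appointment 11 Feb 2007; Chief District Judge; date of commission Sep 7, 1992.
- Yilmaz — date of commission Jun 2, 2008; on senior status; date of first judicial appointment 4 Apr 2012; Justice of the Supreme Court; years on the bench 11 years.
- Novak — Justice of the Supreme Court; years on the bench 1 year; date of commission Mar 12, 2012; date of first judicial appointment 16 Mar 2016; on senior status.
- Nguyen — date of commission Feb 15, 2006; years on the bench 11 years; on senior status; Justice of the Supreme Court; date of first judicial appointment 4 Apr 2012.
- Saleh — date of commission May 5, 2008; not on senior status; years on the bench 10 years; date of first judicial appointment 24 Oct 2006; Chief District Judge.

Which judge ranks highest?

Yilmaz

By office: Yilmaz, Nguyen and Novak (Justice of the Supreme Court); then Varga, Szabo and Saleh (Chief District Judge).
Yilmaz, Nguyen and Novak are each on senior status, so the next rule applies.
Among Yilmaz, Nguyen and Novak, by date of first judicial appointment (earlier first): Yilmaz and Nguyen (4 Apr 2012) before Novak (16 Mar 2016).
Yilmaz and Nguyen both have years on the bench 11 years, so the next rule applies.
Among Yilmaz and Nguyen, by date of commission (later first): Yilmaz (Jun 2, 2008) before Nguyen (Feb 15, 2006).
Among Varga, Szabo and Saleh, on senior status before not on senior status: Varga (on senior status) before Szabo and Saleh (not on senior status).
Szabo and Saleh both have date of first judicial appointment 24 Oct 2006, so the next rule applies.
Szabo and Saleh both have years on the bench 10 years, so the next rule applies.
Among Szabo and Saleh, by date of commission (later first): Szabo (Aug 21, 2009) before Saleh (May 5, 2008).
Order: Yilmaz, Nguyen, Novak, Varga, Szabo, Saleh.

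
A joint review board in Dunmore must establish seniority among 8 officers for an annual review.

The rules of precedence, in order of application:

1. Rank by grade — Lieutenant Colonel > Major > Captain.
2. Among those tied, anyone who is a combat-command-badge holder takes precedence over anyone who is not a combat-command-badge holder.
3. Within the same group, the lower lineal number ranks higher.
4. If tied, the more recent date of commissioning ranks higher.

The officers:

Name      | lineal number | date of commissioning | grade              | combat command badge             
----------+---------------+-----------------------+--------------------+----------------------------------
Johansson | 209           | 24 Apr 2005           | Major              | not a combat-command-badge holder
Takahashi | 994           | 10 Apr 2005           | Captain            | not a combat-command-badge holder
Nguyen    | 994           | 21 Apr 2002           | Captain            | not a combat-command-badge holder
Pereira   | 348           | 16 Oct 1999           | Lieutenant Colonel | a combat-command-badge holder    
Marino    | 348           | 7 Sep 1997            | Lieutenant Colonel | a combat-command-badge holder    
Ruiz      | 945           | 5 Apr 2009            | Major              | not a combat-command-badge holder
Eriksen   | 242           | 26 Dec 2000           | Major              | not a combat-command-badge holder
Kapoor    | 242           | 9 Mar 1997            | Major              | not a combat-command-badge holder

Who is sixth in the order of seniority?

By grade: Pereira and Marino (Lieutenant Colonel); then Johansson, Eriksen, Kapoor and Ruiz (Major); then Takahashi and Nguyen (Captain).
Pereira and Marino are each a combat-command-badge holder, so the next rule applies.
Pereira and Marino both have lineal number 348, so the next rule applies.
Among Pereira and Marino, by date of commissioning (later first): Pereira (16 Oct 1999) before Marino (7 Sep 1997).
Johansson, Eriksen, Kapoor and Ruiz are each not a combat-command-badge holder, so the next rule applies.
Among Johansson, Eriksen, Kapoor and Ruiz, by lineal number (lower first): Johansson (209) before Eriksen and Kapoor (242) before Ruiz (945).
Among Eriksen and Kapoor, by date of commissioning (later first): Eriksen (26 Dec 2000) before Kapoor (9 Mar 1997).
Takahashi and Nguyen are each not a combat-command-badge holder, so the next rule applies.
Takahashi and Nguyen both have lineal number 994, so the next rule applies.
Among Takahashi and Nguyen, by date of commissioning (later first): Takahashi (10 Apr 2005) before Nguyen (21 Apr 2002).
Order: Pereira, Marino, Johansson, Eriksen, Kapoor, Ruiz, Takahashi, Nguyen.

Ruiz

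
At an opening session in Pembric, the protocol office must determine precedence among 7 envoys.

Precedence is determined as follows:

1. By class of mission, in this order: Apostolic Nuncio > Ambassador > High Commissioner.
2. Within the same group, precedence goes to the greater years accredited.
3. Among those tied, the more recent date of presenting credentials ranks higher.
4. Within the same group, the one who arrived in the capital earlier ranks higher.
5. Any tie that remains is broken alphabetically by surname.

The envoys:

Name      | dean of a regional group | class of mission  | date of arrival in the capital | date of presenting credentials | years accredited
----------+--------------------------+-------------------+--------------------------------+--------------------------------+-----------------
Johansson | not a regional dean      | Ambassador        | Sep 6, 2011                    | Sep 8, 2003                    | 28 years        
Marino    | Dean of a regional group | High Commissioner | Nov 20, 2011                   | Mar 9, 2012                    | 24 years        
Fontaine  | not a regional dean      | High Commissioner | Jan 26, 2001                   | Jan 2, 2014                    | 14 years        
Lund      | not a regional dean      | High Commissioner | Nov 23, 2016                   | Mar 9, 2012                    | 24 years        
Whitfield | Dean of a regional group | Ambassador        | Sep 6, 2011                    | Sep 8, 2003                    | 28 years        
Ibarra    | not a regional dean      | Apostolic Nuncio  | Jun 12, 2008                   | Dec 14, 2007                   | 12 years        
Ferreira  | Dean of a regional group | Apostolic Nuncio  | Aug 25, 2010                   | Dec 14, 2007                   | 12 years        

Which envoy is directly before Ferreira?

Ibarra

By class of mission: Ibarra and Ferreira (Apostolic Nuncio); then Johansson and Whitfield (Ambassador); then Marino, Lund and Fontaine (High Commissioner).
Ibarra and Ferreira both have years accredited 12 years, so the next rule applies.
Ibarra and Ferreira both have date of presenting credentials Dec 14, 2007, so the next rule applies.
Among Ibarra and Ferreira, by date of arrival in the capital (earlier first): Ibarra (Jun 12, 2008) before Ferreira (Aug 25, 2010).
Johansson and Whitfield both have years accredited 28 years, so the next rule applies.
Johansson and Whitfield both have date of presenting credentials Sep 8, 2003, so the next rule applies.
Johansson and Whitfield both have date of arrival in the capital Sep 6, 2011, so the next rule applies.
Among Johansson and Whitfield, alphabetically by surname: Johansson before Whitfield.
Among Marino, Lund and Fontaine, by years accredited (higher first): Marino and Lund (24 years) before Fontaine (14 years).
Marino and Lund both have date of presenting credentials Mar 9, 2012, so the next rule applies.
Among Marino and Lund, by date of arrival in the capital (earlier first): Marino (Nov 20, 2011) before Lund (Nov 23, 2016).
Order: Ibarra, Ferreira, Johansson, Whitfield, Marino, Lund, Fontaine.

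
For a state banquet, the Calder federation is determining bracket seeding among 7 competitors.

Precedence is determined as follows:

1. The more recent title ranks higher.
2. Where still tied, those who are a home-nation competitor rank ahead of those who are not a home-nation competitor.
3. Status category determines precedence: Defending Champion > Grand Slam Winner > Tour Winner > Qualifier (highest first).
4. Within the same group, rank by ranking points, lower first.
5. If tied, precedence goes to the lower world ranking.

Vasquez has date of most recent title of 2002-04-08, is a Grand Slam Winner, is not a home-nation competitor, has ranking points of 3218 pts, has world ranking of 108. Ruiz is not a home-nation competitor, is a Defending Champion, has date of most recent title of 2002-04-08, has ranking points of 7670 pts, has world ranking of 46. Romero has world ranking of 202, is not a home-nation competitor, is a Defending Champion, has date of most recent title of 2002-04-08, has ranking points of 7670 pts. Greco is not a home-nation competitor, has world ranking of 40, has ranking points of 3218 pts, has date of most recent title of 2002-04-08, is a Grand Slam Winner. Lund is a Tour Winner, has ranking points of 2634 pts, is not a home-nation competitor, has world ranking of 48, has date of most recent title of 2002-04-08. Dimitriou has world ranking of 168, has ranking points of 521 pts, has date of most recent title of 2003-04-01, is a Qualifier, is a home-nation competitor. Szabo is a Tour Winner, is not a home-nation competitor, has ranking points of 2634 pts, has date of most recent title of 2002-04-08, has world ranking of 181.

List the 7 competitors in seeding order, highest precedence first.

By date of most recent title (later first): Dimitriou (2003-04-01); then Ruiz, Romero, Greco, Vasquez, Lund and Szabo (each 2002-04-08).
Ruiz, Romero, Greco, Vasquez, Lund and Szabo are each not a home-nation competitor, so the next rule applies.
Among Ruiz, Romero, Greco, Vasquez, Lund and Szabo, by status category: Ruiz and Romero (Defending Champion) before Greco and Vasquez (Grand Slam Winner) before Lund and Szabo (Tour Winner).
Ruiz and Romero both have ranking points 7670 pts, so the next rule applies.
Among Ruiz and Romero, by world ranking (lower first): Ruiz (46) before Romero (202).
Greco and Vasquez both have ranking points 3218 pts, so the next rule applies.
Among Greco and Vasquez, by world ranking (lower first): Greco (40) before Vasquez (108).
Lund and Szabo both have ranking points 2634 pts, so the next rule applies.
Among Lund and Szabo, by world ranking (lower first): Lund (48) before Szabo (181).
Full order: Dimitriou, Ruiz, Romero, Greco, Vasquez, Lund, Szabo.

Dimitriou, Ruiz, Romero, Greco, Vasquez, Lund, Szabo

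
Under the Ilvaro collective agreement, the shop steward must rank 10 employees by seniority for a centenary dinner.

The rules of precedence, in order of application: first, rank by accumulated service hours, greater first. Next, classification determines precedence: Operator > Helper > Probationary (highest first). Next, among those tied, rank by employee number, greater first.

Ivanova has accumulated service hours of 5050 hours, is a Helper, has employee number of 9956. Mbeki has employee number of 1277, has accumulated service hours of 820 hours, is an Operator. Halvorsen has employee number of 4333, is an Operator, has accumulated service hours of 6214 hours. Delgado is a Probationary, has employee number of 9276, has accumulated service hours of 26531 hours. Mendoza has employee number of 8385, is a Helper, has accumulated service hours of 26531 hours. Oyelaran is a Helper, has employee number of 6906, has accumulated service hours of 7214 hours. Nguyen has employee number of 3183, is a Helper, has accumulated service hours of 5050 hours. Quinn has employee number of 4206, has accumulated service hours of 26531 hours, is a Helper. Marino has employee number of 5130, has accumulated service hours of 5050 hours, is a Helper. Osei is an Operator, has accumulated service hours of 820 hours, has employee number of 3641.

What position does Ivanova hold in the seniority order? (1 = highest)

By accumulated service hours (higher first): Mendoza, Quinn and Delgado (each 26531 hours); then Oyelaran (7214 hours); then Halvorsen (6214 hours); then Ivanova, Marino and Nguyen (each 5050 hours); then Osei and Mbeki (both 820 hours).
Among Mendoza, Quinn and Delgado, by classification: Mendoza and Quinn (Helper) before Delgado (Probationary).
Among Mendoza and Quinn, by employee number (higher first): Mendoza (8385) before Quinn (4206).
Ivanova, Marino and Nguyen are each Helper, so the next rule applies.
Among Ivanova, Marino and Nguyen, by employee number (higher first): Ivanova (9956) before Marino (5130) before Nguyen (3183).
Osei and Mbeki are each Operator, so the next rule applies.
Among Osei and Mbeki, by employee number (higher first): Osei (3641) before Mbeki (1277).
Order: Mendoza, Quinn, Delgado, Oyelaran, Halvorsen, Ivanova, Marino, Nguyen, Osei, Mbeki. So position 6.

6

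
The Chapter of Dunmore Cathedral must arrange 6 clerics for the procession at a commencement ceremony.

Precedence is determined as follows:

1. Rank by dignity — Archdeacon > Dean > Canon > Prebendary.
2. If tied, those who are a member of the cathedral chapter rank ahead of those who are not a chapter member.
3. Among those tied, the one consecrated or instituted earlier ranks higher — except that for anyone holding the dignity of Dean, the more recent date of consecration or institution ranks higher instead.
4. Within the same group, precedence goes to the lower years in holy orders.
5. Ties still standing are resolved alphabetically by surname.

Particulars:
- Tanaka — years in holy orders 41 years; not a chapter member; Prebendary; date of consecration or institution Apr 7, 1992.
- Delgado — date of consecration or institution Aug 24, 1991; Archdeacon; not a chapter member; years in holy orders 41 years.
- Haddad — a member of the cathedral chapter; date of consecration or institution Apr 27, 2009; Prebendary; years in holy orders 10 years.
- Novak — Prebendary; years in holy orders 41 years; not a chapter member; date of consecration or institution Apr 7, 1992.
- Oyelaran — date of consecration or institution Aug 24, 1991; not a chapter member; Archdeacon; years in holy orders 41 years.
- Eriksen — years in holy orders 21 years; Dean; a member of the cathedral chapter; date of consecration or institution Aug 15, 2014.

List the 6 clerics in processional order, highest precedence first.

By dignity: Delgado and Oyelaran (Archdeacon); then Eriksen (Dean); then Haddad, Novak and Tanaka (Prebendary).
Delgado and Oyelaran are each not a chapter member, so the next rule applies.
Delgado and Oyelaran both have date of consecration or institution Aug 24, 1991, so the next rule applies.
Delgado and Oyelaran both have years in holy orders 41 years, so the next rule applies.
Among Delgado and Oyelaran, alphabetically by surname: Delgado before Oyelaran.
Among Haddad, Novak and Tanaka, a member of the cathedral chapter before not a chapter member: Haddad (a member of the cathedral chapter) before Novak and Tanaka (not a chapter member).
Novak and Tanaka both have date of consecration or institution Apr 7, 1992, so the next rule applies.
Novak and Tanaka both have years in holy orders 41 years, so the next rule applies.
Among Novak and Tanaka, alphabetically by surname: Novak before Tanaka.
Full order: Delgado, Oyelaran, Eriksen, Haddad, Novak, Tanaka.

Delgado, Oyelaran, Eriksen, Haddad, Novak, Tanaka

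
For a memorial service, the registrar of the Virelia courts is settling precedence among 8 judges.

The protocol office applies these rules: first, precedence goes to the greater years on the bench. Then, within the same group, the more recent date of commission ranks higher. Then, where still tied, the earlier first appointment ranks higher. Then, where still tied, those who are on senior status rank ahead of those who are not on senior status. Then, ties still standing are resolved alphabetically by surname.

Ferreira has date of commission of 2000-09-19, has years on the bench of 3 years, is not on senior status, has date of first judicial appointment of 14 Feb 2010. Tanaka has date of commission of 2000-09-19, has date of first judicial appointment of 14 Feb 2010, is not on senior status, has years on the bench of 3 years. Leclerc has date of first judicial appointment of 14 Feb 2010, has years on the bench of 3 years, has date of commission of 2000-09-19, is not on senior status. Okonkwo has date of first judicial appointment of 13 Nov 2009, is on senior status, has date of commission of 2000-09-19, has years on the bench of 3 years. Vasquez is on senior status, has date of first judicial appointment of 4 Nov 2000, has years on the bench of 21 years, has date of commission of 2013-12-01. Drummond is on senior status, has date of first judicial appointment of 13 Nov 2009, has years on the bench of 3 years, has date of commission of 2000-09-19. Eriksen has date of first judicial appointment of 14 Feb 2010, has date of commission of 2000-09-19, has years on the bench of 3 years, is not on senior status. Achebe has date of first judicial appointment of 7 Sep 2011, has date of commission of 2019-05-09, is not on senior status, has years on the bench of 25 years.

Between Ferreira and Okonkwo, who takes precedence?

By years on the bench (higher first): Achebe (25 years); then Vasquez (21 years); then Drummond, Okonkwo, Eriksen, Ferreira, Leclerc and Tanaka (each 3 years).
Drummond, Okonkwo, Eriksen, Ferreira, Leclerc and Tanaka all have date of commission 2000-09-19, so the next rule applies.
Among Drummond, Okonkwo, Eriksen, Ferreira, Leclerc and Tanaka, by date of first judicial appointment (earlier first): Drummond and Okonkwo (13 Nov 2009) before Eriksen, Ferreira, Leclerc and Tanaka (14 Feb 2010).
Drummond and Okonkwo are each on senior status, so the next rule applies.
Among Drummond and Okonkwo, alphabetically by surname: Drummond before Okonkwo.
Eriksen, Ferreira, Leclerc and Tanaka are each not on senior status, so the next rule applies.
Among Eriksen, Ferreira, Leclerc and Tanaka, alphabetically by surname: Eriksen before Ferreira before Leclerc before Tanaka.
So Okonkwo takes precedence.

Okonkwo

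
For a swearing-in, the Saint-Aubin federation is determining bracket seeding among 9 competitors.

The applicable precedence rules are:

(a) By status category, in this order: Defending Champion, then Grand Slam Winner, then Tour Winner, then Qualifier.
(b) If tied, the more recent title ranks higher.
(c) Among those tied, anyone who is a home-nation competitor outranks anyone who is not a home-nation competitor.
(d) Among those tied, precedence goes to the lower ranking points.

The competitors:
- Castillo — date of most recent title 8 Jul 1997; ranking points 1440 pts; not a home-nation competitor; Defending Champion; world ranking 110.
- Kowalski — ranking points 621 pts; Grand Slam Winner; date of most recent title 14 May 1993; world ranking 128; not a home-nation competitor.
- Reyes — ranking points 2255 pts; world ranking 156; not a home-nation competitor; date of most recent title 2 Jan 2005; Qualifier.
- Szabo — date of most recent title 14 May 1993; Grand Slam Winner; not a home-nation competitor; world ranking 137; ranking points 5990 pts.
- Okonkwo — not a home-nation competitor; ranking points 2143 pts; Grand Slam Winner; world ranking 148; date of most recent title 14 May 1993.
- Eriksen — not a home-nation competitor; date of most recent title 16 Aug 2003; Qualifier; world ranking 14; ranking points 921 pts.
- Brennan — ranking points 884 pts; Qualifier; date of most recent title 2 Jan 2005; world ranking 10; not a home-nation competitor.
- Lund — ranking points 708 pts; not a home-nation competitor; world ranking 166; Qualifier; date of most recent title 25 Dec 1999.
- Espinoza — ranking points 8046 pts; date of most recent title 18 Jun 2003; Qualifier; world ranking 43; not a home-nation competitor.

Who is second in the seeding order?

Kowalski

By status category: Castillo (Defending Champion); then Kowalski, Okonkwo and Szabo (Grand Slam Winner); then Brennan, Reyes, Eriksen, Espinoza and Lund (Qualifier).
Kowalski, Okonkwo and Szabo all have date of most recent title 14 May 1993, so the next rule applies.
Kowalski, Okonkwo and Szabo are each not a home-nation competitor, so the next rule applies.
Among Kowalski, Okonkwo and Szabo, by ranking points (lower first): Kowalski (621 pts) before Okonkwo (2143 pts) before Szabo (5990 pts).
Among Brennan, Reyes, Eriksen, Espinoza and Lund, by date of most recent title (later first): Brennan and Reyes (2 Jan 2005) before Eriksen (16 Aug 2003) before Espinoza (18 Jun 2003) before Lund (25 Dec 1999).
Brennan and Reyes are each not a home-nation competitor, so the next rule applies.
Among Brennan and Reyes, by ranking points (lower first): Brennan (884 pts) before Reyes (2255 pts).
Order: Castillo, Kowalski, Okonkwo, Szabo, Brennan, Reyes, Eriksen, Espinoza, Lund.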